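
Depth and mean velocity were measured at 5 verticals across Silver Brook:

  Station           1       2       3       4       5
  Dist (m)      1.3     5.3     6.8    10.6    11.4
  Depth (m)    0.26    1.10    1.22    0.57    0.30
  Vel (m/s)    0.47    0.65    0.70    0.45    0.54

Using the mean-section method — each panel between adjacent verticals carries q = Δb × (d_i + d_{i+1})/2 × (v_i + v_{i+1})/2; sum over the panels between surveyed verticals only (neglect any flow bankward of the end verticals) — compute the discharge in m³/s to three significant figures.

4.83 m³/s

Panel 1-2: Δb = 4 m, d̄ = (0.26+1.10)/2 = 0.68, v̄ = (0.47+0.65)/2 = 0.56 → q = 4×0.68×0.56 = 1.523 m³/s
Panel 2-3: Δb = 1.5 m, d̄ = (1.10+1.22)/2 = 1.16, v̄ = (0.65+0.70)/2 = 0.675 → q = 1.5×1.16×0.675 = 1.175 m³/s
Panel 3-4: Δb = 3.8 m, d̄ = (1.22+0.57)/2 = 0.895, v̄ = (0.70+0.45)/2 = 0.575 → q = 3.8×0.895×0.575 = 1.956 m³/s
Panel 4-5: Δb = 0.8 m, d̄ = (0.57+0.30)/2 = 0.435, v̄ = (0.45+0.54)/2 = 0.495 → q = 0.8×0.435×0.495 = 0.1723 m³/s
Q = Σ q = 4.826 m³/s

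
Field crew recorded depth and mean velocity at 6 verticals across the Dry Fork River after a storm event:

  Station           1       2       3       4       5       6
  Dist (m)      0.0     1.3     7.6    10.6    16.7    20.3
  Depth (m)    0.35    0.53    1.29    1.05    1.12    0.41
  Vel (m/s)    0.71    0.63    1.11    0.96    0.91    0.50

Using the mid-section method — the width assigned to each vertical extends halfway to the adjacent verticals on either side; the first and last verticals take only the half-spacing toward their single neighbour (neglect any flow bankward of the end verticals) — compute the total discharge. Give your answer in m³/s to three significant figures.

18.0 m³/s

w_1 = (1.3 − 0.0)/2 = 0.65 m; q_1 = 0.71 × 0.35 × 0.65 = 0.1615 m³/s
w_2 = (7.6 − 0.0)/2 = 3.8 m; q_2 = 0.63 × 0.53 × 3.8 = 1.269 m³/s
w_3 = (10.6 − 1.3)/2 = 4.65 m; q_3 = 1.11 × 1.29 × 4.65 = 6.658 m³/s
w_4 = (16.7 − 7.6)/2 = 4.55 m; q_4 = 0.96 × 1.05 × 4.55 = 4.586 m³/s
w_5 = (20.3 − 10.6)/2 = 4.85 m; q_5 = 0.91 × 1.12 × 4.85 = 4.943 m³/s
w_6 = (20.3 − 16.7)/2 = 1.8 m; q_6 = 0.50 × 0.41 × 1.8 = 0.3690 m³/s
Q = Σ qᵢ = 17.99 m³/s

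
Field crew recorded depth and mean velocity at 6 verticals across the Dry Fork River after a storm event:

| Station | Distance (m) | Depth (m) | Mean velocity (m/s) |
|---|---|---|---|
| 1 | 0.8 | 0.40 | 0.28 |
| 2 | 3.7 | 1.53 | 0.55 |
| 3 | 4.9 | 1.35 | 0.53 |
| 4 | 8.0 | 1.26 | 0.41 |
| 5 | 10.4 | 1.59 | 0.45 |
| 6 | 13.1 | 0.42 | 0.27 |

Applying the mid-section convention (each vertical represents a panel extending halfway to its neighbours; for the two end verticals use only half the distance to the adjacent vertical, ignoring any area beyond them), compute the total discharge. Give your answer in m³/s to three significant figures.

6.82 m³/s

w_1 = (3.7 − 0.8)/2 = 1.45 m; q_1 = 0.28 × 0.40 × 1.45 = 0.1624 m³/s
w_2 = (4.9 − 0.8)/2 = 2.05 m; q_2 = 0.55 × 1.53 × 2.05 = 1.725 m³/s
w_3 = (8.0 − 3.7)/2 = 2.15 m; q_3 = 0.53 × 1.35 × 2.15 = 1.538 m³/s
w_4 = (10.4 − 4.9)/2 = 2.75 m; q_4 = 0.41 × 1.26 × 2.75 = 1.421 m³/s
w_5 = (13.1 − 8.0)/2 = 2.55 m; q_5 = 0.45 × 1.59 × 2.55 = 1.825 m³/s
w_6 = (13.1 − 10.4)/2 = 1.35 m; q_6 = 0.27 × 0.42 × 1.35 = 0.1531 m³/s
Q = Σ qᵢ = 6.824 m³/s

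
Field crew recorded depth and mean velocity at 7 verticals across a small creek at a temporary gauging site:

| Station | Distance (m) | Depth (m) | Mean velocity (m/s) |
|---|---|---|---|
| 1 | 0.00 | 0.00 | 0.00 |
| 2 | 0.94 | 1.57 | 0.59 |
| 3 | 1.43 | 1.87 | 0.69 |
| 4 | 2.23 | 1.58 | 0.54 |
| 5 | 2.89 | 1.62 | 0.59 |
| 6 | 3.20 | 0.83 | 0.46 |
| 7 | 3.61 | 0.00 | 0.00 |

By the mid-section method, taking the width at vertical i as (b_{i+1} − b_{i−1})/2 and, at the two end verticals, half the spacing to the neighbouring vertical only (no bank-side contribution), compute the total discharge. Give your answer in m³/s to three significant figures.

2.72 m³/s

w_2 = (1.43 − 0.00)/2 = 0.715 m; q_2 = 0.59 × 1.57 × 0.715 = 0.6623 m³/s
w_3 = (2.23 − 0.94)/2 = 0.645 m; q_3 = 0.69 × 1.87 × 0.645 = 0.8322 m³/s
w_4 = (2.89 − 1.43)/2 = 0.73 m; q_4 = 0.54 × 1.58 × 0.73 = 0.6228 m³/s
w_5 = (3.20 − 2.23)/2 = 0.485 m; q_5 = 0.59 × 1.62 × 0.485 = 0.4636 m³/s
w_6 = (3.61 − 2.89)/2 = 0.36 m; q_6 = 0.46 × 0.83 × 0.36 = 0.1374 m³/s
Stations 1, 7 contribute zero (depth or velocity is 0).
Q = Σ qᵢ = 2.718 m³/s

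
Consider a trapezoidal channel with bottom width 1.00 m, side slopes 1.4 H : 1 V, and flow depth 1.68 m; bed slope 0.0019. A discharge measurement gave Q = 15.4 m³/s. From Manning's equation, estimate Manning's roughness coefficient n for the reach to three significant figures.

A = (b + z·y)·y = (1.00 + 1.4×1.68)×1.68 = 5.631 m²
P = b + 2y√(1+z²) = 1.00 + 2×1.68×√(1+1.4²) = 6.781 m
R = A/P = 5.631/6.781 = 0.8305 m
n = (1/Q)·A·R^(2/3)·S^(1/2) = (1/15.4) × 5.631 × 0.8835 × 0.04359 = 0.01408

0.0141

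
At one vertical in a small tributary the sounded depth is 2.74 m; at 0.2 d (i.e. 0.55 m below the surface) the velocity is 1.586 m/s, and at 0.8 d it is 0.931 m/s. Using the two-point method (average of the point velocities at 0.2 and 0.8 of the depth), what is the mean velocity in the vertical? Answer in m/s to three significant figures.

1.26 m/s

v̄ = (1.586 + 0.931) / 2 = 1.259 m/s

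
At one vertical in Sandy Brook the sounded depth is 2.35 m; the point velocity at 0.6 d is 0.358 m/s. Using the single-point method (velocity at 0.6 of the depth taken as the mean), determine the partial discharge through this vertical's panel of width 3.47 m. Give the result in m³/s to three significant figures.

v̄ = v₀.₆ = 0.358 m/s
q = v̄ × d × w = 0.3580 × 2.35 × 3.47 = 2.919 m³/s

2.92 m³/s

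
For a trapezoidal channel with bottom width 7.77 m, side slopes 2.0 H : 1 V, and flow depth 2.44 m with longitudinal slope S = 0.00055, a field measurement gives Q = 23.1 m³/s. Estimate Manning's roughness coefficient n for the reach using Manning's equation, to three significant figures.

0.0438

A = (b + z·y)·y = (7.77 + 2.0×2.44)×2.44 = 30.87 m²
P = b + 2y√(1+z²) = 7.77 + 2×2.44×√(1+2.0²) = 18.68 m
R = A/P = 30.87/18.68 = 1.652 m
n = (1/Q)·A·R^(2/3)·S^(1/2) = (1/23.1) × 30.87 × 1.398 × 0.02345 = 0.04379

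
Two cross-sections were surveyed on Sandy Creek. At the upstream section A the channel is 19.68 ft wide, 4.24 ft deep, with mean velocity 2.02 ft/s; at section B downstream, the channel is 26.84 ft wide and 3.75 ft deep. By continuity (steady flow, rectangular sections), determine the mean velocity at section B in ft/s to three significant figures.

1.67 ft/s

Q = A₁V₁ = (19.68×4.24) × 2.02 = 168.6 ft³/s
A₂ = 26.84 × 3.75 = 100.7 ft²
V₂ = Q/A₂ = 168.6/100.7 = 1.675 ft/s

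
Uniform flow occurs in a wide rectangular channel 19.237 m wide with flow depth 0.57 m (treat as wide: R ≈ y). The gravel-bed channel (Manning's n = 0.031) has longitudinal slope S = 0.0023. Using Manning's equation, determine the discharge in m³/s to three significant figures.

A = b·y = 19.237 × 0.57 = 10.97 m²
Wide channel: R ≈ y = 0.57 m
Q = (1/n)·A·R^(2/3)·S^(1/2) = (1/0.031) × 10.97 × 0.5700^(2/3) × 0.0023^(1/2) = 11.66 m³/s

11.7 m³/s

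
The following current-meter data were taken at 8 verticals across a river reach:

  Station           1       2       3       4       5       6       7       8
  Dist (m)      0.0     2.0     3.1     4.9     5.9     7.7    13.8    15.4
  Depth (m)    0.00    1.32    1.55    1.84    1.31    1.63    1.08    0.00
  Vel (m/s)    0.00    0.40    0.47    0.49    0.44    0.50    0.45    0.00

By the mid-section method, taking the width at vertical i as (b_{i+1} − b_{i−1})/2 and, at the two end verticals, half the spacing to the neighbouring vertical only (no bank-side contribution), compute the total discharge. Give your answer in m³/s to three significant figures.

9.03 m³/s

w_2 = (3.1 − 0.0)/2 = 1.55 m; q_2 = 0.40 × 1.32 × 1.55 = 0.8184 m³/s
w_3 = (4.9 − 2.0)/2 = 1.45 m; q_3 = 0.47 × 1.55 × 1.45 = 1.056 m³/s
w_4 = (5.9 − 3.1)/2 = 1.4 m; q_4 = 0.49 × 1.84 × 1.4 = 1.262 m³/s
w_5 = (7.7 − 4.9)/2 = 1.4 m; q_5 = 0.44 × 1.31 × 1.4 = 0.8070 m³/s
w_6 = (13.8 − 5.9)/2 = 3.95 m; q_6 = 0.50 × 1.63 × 3.95 = 3.219 m³/s
w_7 = (15.4 − 7.7)/2 = 3.85 m; q_7 = 0.45 × 1.08 × 3.85 = 1.871 m³/s
Stations 1, 8 contribute zero (depth or velocity is 0).
Q = Σ qᵢ = 9.034 m³/s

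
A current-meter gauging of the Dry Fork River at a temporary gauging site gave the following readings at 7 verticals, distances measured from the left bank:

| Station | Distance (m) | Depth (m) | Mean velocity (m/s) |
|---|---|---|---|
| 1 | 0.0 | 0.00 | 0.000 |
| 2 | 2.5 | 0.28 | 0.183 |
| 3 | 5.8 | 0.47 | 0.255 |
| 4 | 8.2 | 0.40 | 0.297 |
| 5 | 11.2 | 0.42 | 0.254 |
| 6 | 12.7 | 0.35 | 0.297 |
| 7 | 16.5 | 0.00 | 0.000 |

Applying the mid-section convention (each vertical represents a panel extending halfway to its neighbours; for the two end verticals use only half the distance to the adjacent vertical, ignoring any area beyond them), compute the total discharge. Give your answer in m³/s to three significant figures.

w_2 = (5.8 − 0.0)/2 = 2.9 m; q_2 = 0.183 × 0.28 × 2.9 = 0.1486 m³/s
w_3 = (8.2 − 2.5)/2 = 2.85 m; q_3 = 0.255 × 0.47 × 2.85 = 0.3416 m³/s
w_4 = (11.2 − 5.8)/2 = 2.7 m; q_4 = 0.297 × 0.40 × 2.7 = 0.3208 m³/s
w_5 = (12.7 − 8.2)/2 = 2.25 m; q_5 = 0.254 × 0.42 × 2.25 = 0.2400 m³/s
w_6 = (16.5 − 11.2)/2 = 2.65 m; q_6 = 0.297 × 0.35 × 2.65 = 0.2755 m³/s
Stations 1, 7 contribute zero (depth or velocity is 0).
Q = Σ qᵢ = 1.326 m³/s

1.33 m³/s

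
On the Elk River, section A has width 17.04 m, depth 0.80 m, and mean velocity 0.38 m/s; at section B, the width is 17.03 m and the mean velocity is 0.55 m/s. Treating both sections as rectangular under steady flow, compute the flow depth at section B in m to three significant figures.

0.553 m

Q = A₁V₁ = (17.04×0.80) × 0.38 = 5.180 m³/s
d₂ = Q/(b₂ V₂) = 5.180/(17.03×0.55) = 0.5531 m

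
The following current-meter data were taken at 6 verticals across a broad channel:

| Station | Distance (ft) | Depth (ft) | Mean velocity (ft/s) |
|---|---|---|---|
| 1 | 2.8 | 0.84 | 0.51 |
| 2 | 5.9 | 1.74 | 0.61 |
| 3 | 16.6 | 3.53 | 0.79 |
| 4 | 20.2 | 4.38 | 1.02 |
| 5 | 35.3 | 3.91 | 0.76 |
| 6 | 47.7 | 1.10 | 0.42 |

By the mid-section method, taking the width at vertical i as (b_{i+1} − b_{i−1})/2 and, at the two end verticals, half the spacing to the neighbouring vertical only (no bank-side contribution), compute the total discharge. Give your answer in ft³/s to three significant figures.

w_1 = (5.9 − 2.8)/2 = 1.55 ft; q_1 = 0.51 × 0.84 × 1.55 = 0.6640 ft³/s
w_2 = (16.6 − 2.8)/2 = 6.9 ft; q_2 = 0.61 × 1.74 × 6.9 = 7.324 ft³/s
w_3 = (20.2 − 5.9)/2 = 7.15 ft; q_3 = 0.79 × 3.53 × 7.15 = 19.94 ft³/s
w_4 = (35.3 − 16.6)/2 = 9.35 ft; q_4 = 1.02 × 4.38 × 9.35 = 41.77 ft³/s
w_5 = (47.7 − 20.2)/2 = 13.75 ft; q_5 = 0.76 × 3.91 × 13.75 = 40.86 ft³/s
w_6 = (47.7 − 35.3)/2 = 6.2 ft; q_6 = 0.42 × 1.10 × 6.2 = 2.864 ft³/s
Q = Σ qᵢ = 113.4 ft³/s

113 ft³/s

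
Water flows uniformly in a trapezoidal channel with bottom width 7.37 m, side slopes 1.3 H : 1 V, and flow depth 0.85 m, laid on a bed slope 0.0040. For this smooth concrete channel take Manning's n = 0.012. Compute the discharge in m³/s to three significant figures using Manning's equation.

A = (b + z·y)·y = (7.37 + 1.3×0.85)×0.85 = 7.204 m²
P = b + 2y√(1+z²) = 7.37 + 2×0.85×√(1+1.3²) = 10.16 m
R = A/P = 7.204/10.16 = 0.7092 m
Q = (1/n)·A·R^(2/3)·S^(1/2) = (1/0.012) × 7.204 × 0.7092^(2/3) × 0.0040^(1/2) = 30.19 m³/s

30.2 m³/s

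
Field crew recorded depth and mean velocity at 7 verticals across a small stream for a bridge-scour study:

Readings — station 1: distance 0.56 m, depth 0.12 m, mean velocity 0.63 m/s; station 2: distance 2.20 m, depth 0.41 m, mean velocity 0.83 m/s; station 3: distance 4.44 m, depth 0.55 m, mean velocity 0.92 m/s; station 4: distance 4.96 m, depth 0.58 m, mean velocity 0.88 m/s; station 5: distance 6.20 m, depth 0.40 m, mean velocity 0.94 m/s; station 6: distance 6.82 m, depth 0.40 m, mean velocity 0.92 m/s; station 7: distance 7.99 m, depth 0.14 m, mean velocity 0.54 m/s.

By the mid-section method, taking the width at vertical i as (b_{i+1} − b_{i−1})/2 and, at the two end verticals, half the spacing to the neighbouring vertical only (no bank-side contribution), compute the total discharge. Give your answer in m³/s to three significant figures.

2.59 m³/s

w_1 = (2.20 − 0.56)/2 = 0.82 m; q_1 = 0.63 × 0.12 × 0.82 = 0.06199 m³/s
w_2 = (4.44 − 0.56)/2 = 1.94 m; q_2 = 0.83 × 0.41 × 1.94 = 0.6602 m³/s
w_3 = (4.96 − 2.20)/2 = 1.38 m; q_3 = 0.92 × 0.55 × 1.38 = 0.6983 m³/s
w_4 = (6.20 − 4.44)/2 = 0.88 m; q_4 = 0.88 × 0.58 × 0.88 = 0.4492 m³/s
w_5 = (6.82 − 4.96)/2 = 0.93 m; q_5 = 0.94 × 0.40 × 0.93 = 0.3497 m³/s
w_6 = (7.99 − 6.20)/2 = 0.895 m; q_6 = 0.92 × 0.40 × 0.895 = 0.3294 m³/s
w_7 = (7.99 − 6.82)/2 = 0.585 m; q_7 = 0.54 × 0.14 × 0.585 = 0.04423 m³/s
Q = Σ qᵢ = 2.593 m³/s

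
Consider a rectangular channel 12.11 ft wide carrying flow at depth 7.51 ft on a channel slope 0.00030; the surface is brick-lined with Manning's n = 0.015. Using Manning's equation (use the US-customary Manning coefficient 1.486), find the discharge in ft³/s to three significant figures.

350 ft³/s

A = b·y = 12.11 × 7.51 = 90.95 ft²
P = b + 2y = 12.11 + 2×7.51 = 27.13 ft
R = A/P = 90.95/27.13 = 3.352 ft
Q = (1.486/n)·A·R^(2/3)·S^(1/2) = (1.486/0.015) × 90.95 × 3.352^(2/3) × 0.00030^(1/2) = 349.5 ft³/s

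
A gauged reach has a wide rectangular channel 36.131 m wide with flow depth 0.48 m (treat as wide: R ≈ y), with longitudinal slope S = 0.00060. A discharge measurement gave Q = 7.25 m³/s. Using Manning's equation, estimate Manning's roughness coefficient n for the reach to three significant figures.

0.0359

A = b·y = 36.131 × 0.48 = 17.34 m²
Wide channel: R ≈ y = 0.48 m
n = (1/Q)·A·R^(2/3)·S^(1/2) = (1/7.25) × 17.34 × 0.6130 × 0.02449 = 0.03592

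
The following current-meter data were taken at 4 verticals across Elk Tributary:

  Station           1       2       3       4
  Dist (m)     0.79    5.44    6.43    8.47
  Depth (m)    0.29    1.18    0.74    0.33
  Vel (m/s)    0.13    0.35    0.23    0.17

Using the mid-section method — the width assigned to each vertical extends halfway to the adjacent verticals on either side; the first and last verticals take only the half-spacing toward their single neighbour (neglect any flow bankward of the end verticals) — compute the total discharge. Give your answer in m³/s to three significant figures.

w_1 = (5.44 − 0.79)/2 = 2.325 m; q_1 = 0.13 × 0.29 × 2.325 = 0.08765 m³/s
w_2 = (6.43 − 0.79)/2 = 2.82 m; q_2 = 0.35 × 1.18 × 2.82 = 1.165 m³/s
w_3 = (8.47 − 5.44)/2 = 1.515 m; q_3 = 0.23 × 0.74 × 1.515 = 0.2579 m³/s
w_4 = (8.47 − 6.43)/2 = 1.02 m; q_4 = 0.17 × 0.33 × 1.02 = 0.05722 m³/s
Q = Σ qᵢ = 1.567 m³/s

1.57 m³/s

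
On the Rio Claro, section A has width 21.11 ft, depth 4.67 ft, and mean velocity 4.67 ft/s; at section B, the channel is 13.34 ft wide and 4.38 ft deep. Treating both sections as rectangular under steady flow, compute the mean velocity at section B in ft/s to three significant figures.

Q = A₁V₁ = (21.11×4.67) × 4.67 = 460.4 ft³/s
A₂ = 13.34 × 4.38 = 58.43 ft²
V₂ = Q/A₂ = 460.4/58.43 = 7.879 ft/s

7.88 ft/s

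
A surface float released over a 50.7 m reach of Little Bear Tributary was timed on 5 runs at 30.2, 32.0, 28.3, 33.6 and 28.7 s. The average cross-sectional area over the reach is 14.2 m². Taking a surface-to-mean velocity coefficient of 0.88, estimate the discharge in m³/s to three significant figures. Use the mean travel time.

20.7 m³/s

t̄ = (30.2 + 32.0 + 28.3 + 33.6 + 28.7) / 5 = 30.56 s
v_surface = L / t̄ = 50.7 / 30.56 = 1.659 m/s
v_mean = 0.88 × 1.659 = 1.460 m/s
Q = A × v_mean = 14.2 × 1.460 = 20.73 m³/s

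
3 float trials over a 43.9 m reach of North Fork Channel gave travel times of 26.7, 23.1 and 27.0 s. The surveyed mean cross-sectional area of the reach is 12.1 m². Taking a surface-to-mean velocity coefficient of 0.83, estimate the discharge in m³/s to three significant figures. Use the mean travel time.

17.2 m³/s

t̄ = (26.7 + 23.1 + 27.0) / 3 = 25.6 s
v_surface = L / t̄ = 43.9 / 25.6 = 1.715 m/s
v_mean = 0.83 × 1.715 = 1.423 m/s
Q = A × v_mean = 12.1 × 1.423 = 17.22 m³/s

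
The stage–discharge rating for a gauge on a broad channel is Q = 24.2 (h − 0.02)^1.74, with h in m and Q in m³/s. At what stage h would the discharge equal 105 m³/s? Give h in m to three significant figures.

h − h₀ = (Q/C)^(1/b) = (105/24.2)^(1/1.74) = 2.324 m
h = 0.02 + 2.324 = 2.344 m

2.34 m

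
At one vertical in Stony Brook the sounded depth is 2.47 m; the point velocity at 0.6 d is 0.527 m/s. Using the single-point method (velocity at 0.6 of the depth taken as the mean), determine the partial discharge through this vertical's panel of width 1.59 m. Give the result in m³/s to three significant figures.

v̄ = v₀.₆ = 0.527 m/s
q = v̄ × d × w = 0.5270 × 2.47 × 1.59 = 2.070 m³/s

2.07 m³/s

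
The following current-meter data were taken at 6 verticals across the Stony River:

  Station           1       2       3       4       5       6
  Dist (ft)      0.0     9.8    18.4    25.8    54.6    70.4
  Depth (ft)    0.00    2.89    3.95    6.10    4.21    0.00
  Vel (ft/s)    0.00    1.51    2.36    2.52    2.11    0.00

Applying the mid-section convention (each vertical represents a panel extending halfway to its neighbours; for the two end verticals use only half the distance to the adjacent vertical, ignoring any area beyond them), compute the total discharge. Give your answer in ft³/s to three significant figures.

591 ft³/s

w_2 = (18.4 − 0.0)/2 = 9.2 ft; q_2 = 1.51 × 2.89 × 9.2 = 40.15 ft³/s
w_3 = (25.8 − 9.8)/2 = 8 ft; q_3 = 2.36 × 3.95 × 8 = 74.58 ft³/s
w_4 = (54.6 − 18.4)/2 = 18.1 ft; q_4 = 2.52 × 6.10 × 18.1 = 278.2 ft³/s
w_5 = (70.4 − 25.8)/2 = 22.3 ft; q_5 = 2.11 × 4.21 × 22.3 = 198.1 ft³/s
Stations 1, 6 contribute zero (depth or velocity is 0).
Q = Σ qᵢ = 591.1 ft³/s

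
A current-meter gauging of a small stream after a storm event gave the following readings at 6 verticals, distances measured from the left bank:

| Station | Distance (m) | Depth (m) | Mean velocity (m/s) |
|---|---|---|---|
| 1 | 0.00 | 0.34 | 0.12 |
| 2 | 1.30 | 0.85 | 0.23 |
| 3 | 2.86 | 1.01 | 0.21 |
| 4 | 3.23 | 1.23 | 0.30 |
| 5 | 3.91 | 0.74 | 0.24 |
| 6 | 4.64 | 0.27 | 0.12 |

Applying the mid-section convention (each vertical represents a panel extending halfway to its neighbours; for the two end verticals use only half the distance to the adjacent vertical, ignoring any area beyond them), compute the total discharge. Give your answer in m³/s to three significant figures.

0.842 m³/s

w_1 = (1.30 − 0.00)/2 = 0.65 m; q_1 = 0.12 × 0.34 × 0.65 = 0.02652 m³/s
w_2 = (2.86 − 0.00)/2 = 1.43 m; q_2 = 0.23 × 0.85 × 1.43 = 0.2796 m³/s
w_3 = (3.23 − 1.30)/2 = 0.965 m; q_3 = 0.21 × 1.01 × 0.965 = 0.2047 m³/s
w_4 = (3.91 − 2.86)/2 = 0.525 m; q_4 = 0.30 × 1.23 × 0.525 = 0.1937 m³/s
w_5 = (4.64 − 3.23)/2 = 0.705 m; q_5 = 0.24 × 0.74 × 0.705 = 0.1252 m³/s
w_6 = (4.64 − 3.91)/2 = 0.365 m; q_6 = 0.12 × 0.27 × 0.365 = 0.01183 m³/s
Q = Σ qᵢ = 0.8415 m³/s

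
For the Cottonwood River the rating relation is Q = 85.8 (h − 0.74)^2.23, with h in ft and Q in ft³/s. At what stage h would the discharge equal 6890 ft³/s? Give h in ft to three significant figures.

7.89 ft

h − h₀ = (Q/C)^(1/b) = (6890/85.8)^(1/2.23) = 7.147 ft
h = 0.74 + 7.147 = 7.887 ft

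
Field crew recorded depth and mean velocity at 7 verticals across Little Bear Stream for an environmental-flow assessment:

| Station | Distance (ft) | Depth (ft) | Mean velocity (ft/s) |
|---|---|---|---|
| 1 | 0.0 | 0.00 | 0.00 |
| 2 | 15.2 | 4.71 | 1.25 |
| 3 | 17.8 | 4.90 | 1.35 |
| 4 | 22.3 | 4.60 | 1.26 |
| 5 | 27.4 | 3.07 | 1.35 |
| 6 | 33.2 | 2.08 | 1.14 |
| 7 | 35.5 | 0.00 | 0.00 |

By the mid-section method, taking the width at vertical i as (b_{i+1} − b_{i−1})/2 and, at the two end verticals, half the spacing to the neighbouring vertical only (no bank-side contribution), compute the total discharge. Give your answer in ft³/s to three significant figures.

w_2 = (17.8 − 0.0)/2 = 8.9 ft; q_2 = 1.25 × 4.71 × 8.9 = 52.40 ft³/s
w_3 = (22.3 − 15.2)/2 = 3.55 ft; q_3 = 1.35 × 4.90 × 3.55 = 23.48 ft³/s
w_4 = (27.4 − 17.8)/2 = 4.8 ft; q_4 = 1.26 × 4.60 × 4.8 = 27.82 ft³/s
w_5 = (33.2 − 22.3)/2 = 5.45 ft; q_5 = 1.35 × 3.07 × 5.45 = 22.59 ft³/s
w_6 = (35.5 − 27.4)/2 = 4.05 ft; q_6 = 1.14 × 2.08 × 4.05 = 9.603 ft³/s
Stations 1, 7 contribute zero (depth or velocity is 0).
Q = Σ qᵢ = 135.9 ft³/s

136 ft³/s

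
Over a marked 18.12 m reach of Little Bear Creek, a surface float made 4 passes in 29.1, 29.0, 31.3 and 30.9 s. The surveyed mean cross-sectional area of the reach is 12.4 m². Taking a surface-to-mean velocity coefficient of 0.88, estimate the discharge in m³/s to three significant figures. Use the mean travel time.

t̄ = (29.1 + 29.0 + 31.3 + 30.9) / 4 = 30.075 s
v_surface = L / t̄ = 18.12 / 30.075 = 0.6025 m/s
v_mean = 0.88 × 0.6025 = 0.5302 m/s
Q = A × v_mean = 12.4 × 0.5302 = 6.574 m³/s

6.57 m³/s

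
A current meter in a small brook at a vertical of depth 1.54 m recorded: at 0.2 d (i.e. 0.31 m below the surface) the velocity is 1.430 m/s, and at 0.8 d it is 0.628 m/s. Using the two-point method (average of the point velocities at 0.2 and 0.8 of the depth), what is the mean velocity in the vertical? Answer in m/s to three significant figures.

v̄ = (1.430 + 0.628) / 2 = 1.029 m/s

1.03 m/s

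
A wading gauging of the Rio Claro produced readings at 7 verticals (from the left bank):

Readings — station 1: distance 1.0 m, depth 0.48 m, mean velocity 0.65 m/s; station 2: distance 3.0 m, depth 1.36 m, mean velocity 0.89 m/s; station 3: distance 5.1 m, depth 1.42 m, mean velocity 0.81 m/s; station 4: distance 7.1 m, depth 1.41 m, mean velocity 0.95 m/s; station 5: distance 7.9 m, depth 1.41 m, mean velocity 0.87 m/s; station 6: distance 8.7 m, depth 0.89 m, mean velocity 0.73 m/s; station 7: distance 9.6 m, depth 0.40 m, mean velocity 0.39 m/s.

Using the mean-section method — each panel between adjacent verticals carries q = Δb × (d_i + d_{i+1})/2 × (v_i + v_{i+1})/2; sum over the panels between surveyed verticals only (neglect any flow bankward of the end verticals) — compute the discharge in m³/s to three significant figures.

8.48 m³/s

Panel 1-2: Δb = 2 m, d̄ = (0.48+1.36)/2 = 0.92, v̄ = (0.65+0.89)/2 = 0.77 → q = 2×0.92×0.77 = 1.417 m³/s
Panel 2-3: Δb = 2.1 m, d̄ = (1.36+1.42)/2 = 1.39, v̄ = (0.89+0.81)/2 = 0.85 → q = 2.1×1.39×0.85 = 2.481 m³/s
Panel 3-4: Δb = 2 m, d̄ = (1.42+1.41)/2 = 1.415, v̄ = (0.81+0.95)/2 = 0.88 → q = 2×1.415×0.88 = 2.490 m³/s
Panel 4-5: Δb = 0.8 m, d̄ = (1.41+1.41)/2 = 1.41, v̄ = (0.95+0.87)/2 = 0.91 → q = 0.8×1.41×0.91 = 1.026 m³/s
Panel 5-6: Δb = 0.8 m, d̄ = (1.41+0.89)/2 = 1.15, v̄ = (0.87+0.73)/2 = 0.8 → q = 0.8×1.15×0.8 = 0.7360 m³/s
Panel 6-7: Δb = 0.9 m, d̄ = (0.89+0.40)/2 = 0.645, v̄ = (0.73+0.39)/2 = 0.56 → q = 0.9×0.645×0.56 = 0.3251 m³/s
Q = Σ q = 8.476 m³/s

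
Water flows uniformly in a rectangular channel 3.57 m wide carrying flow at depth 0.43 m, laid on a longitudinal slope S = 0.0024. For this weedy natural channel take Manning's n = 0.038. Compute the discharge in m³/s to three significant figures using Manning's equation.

0.976 m³/s

A = b·y = 3.57 × 0.43 = 1.535 m²
P = b + 2y = 3.57 + 2×0.43 = 4.430 m
R = A/P = 1.535/4.430 = 0.3465 m
Q = (1/n)·A·R^(2/3)·S^(1/2) = (1/0.038) × 1.535 × 0.3465^(2/3) × 0.0024^(1/2) = 0.9764 m³/s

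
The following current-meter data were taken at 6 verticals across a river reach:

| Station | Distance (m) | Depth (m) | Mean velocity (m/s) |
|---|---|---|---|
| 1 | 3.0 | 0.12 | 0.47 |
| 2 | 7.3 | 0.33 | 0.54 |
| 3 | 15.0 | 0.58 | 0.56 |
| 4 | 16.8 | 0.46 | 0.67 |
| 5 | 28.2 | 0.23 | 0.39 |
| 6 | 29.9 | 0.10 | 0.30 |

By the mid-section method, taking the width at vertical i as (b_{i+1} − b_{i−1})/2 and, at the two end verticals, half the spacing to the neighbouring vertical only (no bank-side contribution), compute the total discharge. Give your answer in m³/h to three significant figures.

w_1 = (7.3 − 3.0)/2 = 2.15 m; q_1 = 0.47 × 0.12 × 2.15 = 0.1213 m³/s
w_2 = (15.0 − 3.0)/2 = 6 m; q_2 = 0.54 × 0.33 × 6 = 1.069 m³/s
w_3 = (16.8 − 7.3)/2 = 4.75 m; q_3 = 0.56 × 0.58 × 4.75 = 1.543 m³/s
w_4 = (28.2 − 15.0)/2 = 6.6 m; q_4 = 0.67 × 0.46 × 6.6 = 2.034 m³/s
w_5 = (29.9 − 16.8)/2 = 6.55 m; q_5 = 0.39 × 0.23 × 6.55 = 0.5875 m³/s
w_6 = (29.9 − 28.2)/2 = 0.85 m; q_6 = 0.30 × 0.10 × 0.85 = 0.02550 m³/s
Q = Σ qᵢ = 5.380 m³/s
= 5.380 × 3600 = 19370 m³/h

19400 m³/h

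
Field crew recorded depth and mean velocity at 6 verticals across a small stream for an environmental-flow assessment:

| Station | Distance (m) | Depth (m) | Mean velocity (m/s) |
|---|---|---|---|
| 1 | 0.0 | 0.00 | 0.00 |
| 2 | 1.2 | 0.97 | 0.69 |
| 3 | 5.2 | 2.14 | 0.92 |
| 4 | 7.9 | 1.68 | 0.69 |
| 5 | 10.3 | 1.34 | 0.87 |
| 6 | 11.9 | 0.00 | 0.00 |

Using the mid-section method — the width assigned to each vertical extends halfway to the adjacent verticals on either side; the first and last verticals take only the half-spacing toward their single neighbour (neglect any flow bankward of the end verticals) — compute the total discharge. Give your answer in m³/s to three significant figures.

w_2 = (5.2 − 0.0)/2 = 2.6 m; q_2 = 0.69 × 0.97 × 2.6 = 1.740 m³/s
w_3 = (7.9 − 1.2)/2 = 3.35 m; q_3 = 0.92 × 2.14 × 3.35 = 6.595 m³/s
w_4 = (10.3 − 5.2)/2 = 2.55 m; q_4 = 0.69 × 1.68 × 2.55 = 2.956 m³/s
w_5 = (11.9 − 7.9)/2 = 2 m; q_5 = 0.87 × 1.34 × 2 = 2.332 m³/s
Stations 1, 6 contribute zero (depth or velocity is 0).
Q = Σ qᵢ = 13.62 m³/s

13.6 m³/s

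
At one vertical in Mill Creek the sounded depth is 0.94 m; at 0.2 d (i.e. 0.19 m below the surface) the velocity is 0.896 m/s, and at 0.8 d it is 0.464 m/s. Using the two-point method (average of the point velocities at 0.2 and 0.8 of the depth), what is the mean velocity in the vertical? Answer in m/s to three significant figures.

0.680 m/s

v̄ = (0.896 + 0.464) / 2 = 0.6800 m/s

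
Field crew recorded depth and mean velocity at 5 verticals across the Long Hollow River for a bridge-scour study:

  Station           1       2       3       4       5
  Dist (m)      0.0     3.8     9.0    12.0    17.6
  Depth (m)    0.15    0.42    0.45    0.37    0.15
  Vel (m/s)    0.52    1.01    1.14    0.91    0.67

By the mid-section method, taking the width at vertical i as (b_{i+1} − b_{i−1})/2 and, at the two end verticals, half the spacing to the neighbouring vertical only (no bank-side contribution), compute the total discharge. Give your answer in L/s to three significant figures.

w_1 = (3.8 − 0.0)/2 = 1.9 m; q_1 = 0.52 × 0.15 × 1.9 = 0.1482 m³/s
w_2 = (9.0 − 0.0)/2 = 4.5 m; q_2 = 1.01 × 0.42 × 4.5 = 1.909 m³/s
w_3 = (12.0 − 3.8)/2 = 4.1 m; q_3 = 1.14 × 0.45 × 4.1 = 2.103 m³/s
w_4 = (17.6 − 9.0)/2 = 4.3 m; q_4 = 0.91 × 0.37 × 4.3 = 1.448 m³/s
w_5 = (17.6 − 12.0)/2 = 2.8 m; q_5 = 0.67 × 0.15 × 2.8 = 0.2814 m³/s
Q = Σ qᵢ = 5.890 m³/s
= 5.890 × 1000 = 5890 L/s

5890 L/s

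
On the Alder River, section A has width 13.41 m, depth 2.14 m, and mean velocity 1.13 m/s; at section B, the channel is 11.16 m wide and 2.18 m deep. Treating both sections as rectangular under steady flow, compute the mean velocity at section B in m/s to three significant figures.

1.33 m/s

Q = A₁V₁ = (13.41×2.14) × 1.13 = 32.43 m³/s
A₂ = 11.16 × 2.18 = 24.33 m²
V₂ = Q/A₂ = 32.43/24.33 = 1.333 m/s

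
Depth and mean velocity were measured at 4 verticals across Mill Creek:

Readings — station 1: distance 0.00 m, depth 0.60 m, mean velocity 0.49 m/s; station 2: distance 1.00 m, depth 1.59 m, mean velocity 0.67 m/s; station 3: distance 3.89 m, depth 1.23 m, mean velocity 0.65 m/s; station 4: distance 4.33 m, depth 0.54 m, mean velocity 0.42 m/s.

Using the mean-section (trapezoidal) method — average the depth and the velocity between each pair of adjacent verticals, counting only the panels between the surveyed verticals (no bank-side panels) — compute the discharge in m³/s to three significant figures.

Panel 1-2: Δb = 1 m, d̄ = (0.60+1.59)/2 = 1.095, v̄ = (0.49+0.67)/2 = 0.58 → q = 1×1.095×0.58 = 0.6351 m³/s
Panel 2-3: Δb = 2.89 m, d̄ = (1.59+1.23)/2 = 1.41, v̄ = (0.67+0.65)/2 = 0.66 → q = 2.89×1.41×0.66 = 2.689 m³/s
Panel 3-4: Δb = 0.44 m, d̄ = (1.23+0.54)/2 = 0.885, v̄ = (0.65+0.42)/2 = 0.535 → q = 0.44×0.885×0.535 = 0.2083 m³/s
Q = Σ q = 3.533 m³/s

3.53 m³/s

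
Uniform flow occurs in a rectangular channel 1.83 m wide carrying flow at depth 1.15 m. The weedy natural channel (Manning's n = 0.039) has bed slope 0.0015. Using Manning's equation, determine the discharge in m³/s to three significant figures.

1.33 m³/s

A = b·y = 1.83 × 1.15 = 2.105 m²
P = b + 2y = 1.83 + 2×1.15 = 4.130 m
R = A/P = 2.105/4.130 = 0.5096 m
Q = (1/n)·A·R^(2/3)·S^(1/2) = (1/0.039) × 2.105 × 0.5096^(2/3) × 0.0015^(1/2) = 1.333 m³/s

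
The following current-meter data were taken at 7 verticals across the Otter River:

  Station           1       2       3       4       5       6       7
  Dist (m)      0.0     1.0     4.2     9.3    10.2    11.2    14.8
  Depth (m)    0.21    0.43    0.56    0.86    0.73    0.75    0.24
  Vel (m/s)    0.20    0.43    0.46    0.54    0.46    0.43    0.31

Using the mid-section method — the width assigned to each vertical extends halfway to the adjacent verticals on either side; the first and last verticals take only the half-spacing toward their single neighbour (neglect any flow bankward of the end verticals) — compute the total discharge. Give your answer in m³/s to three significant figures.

4.07 m³/s

w_1 = (1.0 − 0.0)/2 = 0.5 m; q_1 = 0.20 × 0.21 × 0.5 = 0.02100 m³/s
w_2 = (4.2 − 0.0)/2 = 2.1 m; q_2 = 0.43 × 0.43 × 2.1 = 0.3883 m³/s
w_3 = (9.3 − 1.0)/2 = 4.15 m; q_3 = 0.46 × 0.56 × 4.15 = 1.069 m³/s
w_4 = (10.2 − 4.2)/2 = 3 m; q_4 = 0.54 × 0.86 × 3 = 1.393 m³/s
w_5 = (11.2 − 9.3)/2 = 0.95 m; q_5 = 0.46 × 0.73 × 0.95 = 0.3190 m³/s
w_6 = (14.8 − 10.2)/2 = 2.3 m; q_6 = 0.43 × 0.75 × 2.3 = 0.7418 m³/s
w_7 = (14.8 − 11.2)/2 = 1.8 m; q_7 = 0.31 × 0.24 × 1.8 = 0.1339 m³/s
Q = Σ qᵢ = 4.066 m³/s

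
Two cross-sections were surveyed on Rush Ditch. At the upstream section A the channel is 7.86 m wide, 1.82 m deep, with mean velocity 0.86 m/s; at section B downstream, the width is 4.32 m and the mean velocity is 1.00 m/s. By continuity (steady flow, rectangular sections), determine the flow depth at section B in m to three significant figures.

2.85 m

Q = A₁V₁ = (7.86×1.82) × 0.86 = 12.30 m³/s
d₂ = Q/(b₂ V₂) = 12.30/(4.32×1.00) = 2.848 m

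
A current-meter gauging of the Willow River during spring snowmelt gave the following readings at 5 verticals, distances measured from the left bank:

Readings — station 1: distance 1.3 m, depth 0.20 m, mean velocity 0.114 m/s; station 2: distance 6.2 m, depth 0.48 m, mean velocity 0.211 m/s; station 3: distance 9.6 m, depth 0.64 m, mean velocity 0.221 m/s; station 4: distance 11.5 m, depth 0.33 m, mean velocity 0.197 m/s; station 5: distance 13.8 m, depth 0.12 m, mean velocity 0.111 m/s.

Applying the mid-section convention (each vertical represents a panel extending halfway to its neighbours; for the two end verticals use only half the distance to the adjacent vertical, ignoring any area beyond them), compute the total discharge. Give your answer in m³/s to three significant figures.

w_1 = (6.2 − 1.3)/2 = 2.45 m; q_1 = 0.114 × 0.20 × 2.45 = 0.05586 m³/s
w_2 = (9.6 − 1.3)/2 = 4.15 m; q_2 = 0.211 × 0.48 × 4.15 = 0.4203 m³/s
w_3 = (11.5 − 6.2)/2 = 2.65 m; q_3 = 0.221 × 0.64 × 2.65 = 0.3748 m³/s
w_4 = (13.8 − 9.6)/2 = 2.1 m; q_4 = 0.197 × 0.33 × 2.1 = 0.1365 m³/s
w_5 = (13.8 − 11.5)/2 = 1.15 m; q_5 = 0.111 × 0.12 × 1.15 = 0.01532 m³/s
Q = Σ qᵢ = 1.003 m³/s

1.00 m³/s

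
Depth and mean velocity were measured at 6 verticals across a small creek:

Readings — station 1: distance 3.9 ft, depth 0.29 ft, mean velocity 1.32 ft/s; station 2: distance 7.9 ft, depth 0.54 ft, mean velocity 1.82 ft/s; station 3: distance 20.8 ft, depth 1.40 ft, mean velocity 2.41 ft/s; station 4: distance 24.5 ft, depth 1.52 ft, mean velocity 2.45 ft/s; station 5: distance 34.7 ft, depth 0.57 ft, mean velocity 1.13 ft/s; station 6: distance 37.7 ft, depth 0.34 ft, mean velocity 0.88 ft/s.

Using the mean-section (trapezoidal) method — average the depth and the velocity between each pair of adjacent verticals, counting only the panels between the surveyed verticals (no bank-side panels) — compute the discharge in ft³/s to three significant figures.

62.6 ft³/s

Panel 1-2: Δb = 4 ft, d̄ = (0.29+0.54)/2 = 0.415, v̄ = (1.32+1.82)/2 = 1.57 → q = 4×0.415×1.57 = 2.606 ft³/s
Panel 2-3: Δb = 12.9 ft, d̄ = (0.54+1.40)/2 = 0.97, v̄ = (1.82+2.41)/2 = 2.115 → q = 12.9×0.97×2.115 = 26.46 ft³/s
Panel 3-4: Δb = 3.7 ft, d̄ = (1.40+1.52)/2 = 1.46, v̄ = (2.41+2.45)/2 = 2.43 → q = 3.7×1.46×2.43 = 13.13 ft³/s
Panel 4-5: Δb = 10.2 ft, d̄ = (1.52+0.57)/2 = 1.045, v̄ = (2.45+1.13)/2 = 1.79 → q = 10.2×1.045×1.79 = 19.08 ft³/s
Panel 5-6: Δb = 3 ft, d̄ = (0.57+0.34)/2 = 0.455, v̄ = (1.13+0.88)/2 = 1.005 → q = 3×0.455×1.005 = 1.372 ft³/s
Q = Σ q = 62.65 ft³/s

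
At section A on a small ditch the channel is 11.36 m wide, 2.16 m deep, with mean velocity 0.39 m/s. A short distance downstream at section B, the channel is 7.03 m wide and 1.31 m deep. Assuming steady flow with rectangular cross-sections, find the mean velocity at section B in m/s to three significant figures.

Q = A₁V₁ = (11.36×2.16) × 0.39 = 9.570 m³/s
A₂ = 7.03 × 1.31 = 9.209 m²
V₂ = Q/A₂ = 9.570/9.209 = 1.039 m/s

1.04 m/s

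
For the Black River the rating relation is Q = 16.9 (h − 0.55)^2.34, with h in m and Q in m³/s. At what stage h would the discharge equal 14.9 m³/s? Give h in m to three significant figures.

1.50 m

h − h₀ = (Q/C)^(1/b) = (14.9/16.9)^(1/2.34) = 0.9476 m
h = 0.55 + 0.9476 = 1.498 m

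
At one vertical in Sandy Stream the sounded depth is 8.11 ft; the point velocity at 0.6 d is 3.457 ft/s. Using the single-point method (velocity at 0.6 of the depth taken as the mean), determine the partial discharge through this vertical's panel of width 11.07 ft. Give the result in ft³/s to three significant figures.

v̄ = v₀.₆ = 3.457 ft/s
q = v̄ × d × w = 3.457 × 8.11 × 11.07 = 310.4 ft³/s

310 ft³/s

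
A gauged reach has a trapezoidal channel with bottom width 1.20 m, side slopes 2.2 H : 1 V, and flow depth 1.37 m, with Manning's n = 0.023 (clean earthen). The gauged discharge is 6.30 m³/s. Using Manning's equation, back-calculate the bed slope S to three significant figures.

A = (b + z·y)·y = (1.20 + 2.2×1.37)×1.37 = 5.773 m²
P = b + 2y√(1+z²) = 1.20 + 2×1.37×√(1+2.2²) = 7.822 m
R = A/P = 5.773/7.822 = 0.7381 m
S = (Q·n / (1·A·R^(2/3)))² = (6.30×0.023 / (1×5.773×0.8167))² = 0.0009444

0.000944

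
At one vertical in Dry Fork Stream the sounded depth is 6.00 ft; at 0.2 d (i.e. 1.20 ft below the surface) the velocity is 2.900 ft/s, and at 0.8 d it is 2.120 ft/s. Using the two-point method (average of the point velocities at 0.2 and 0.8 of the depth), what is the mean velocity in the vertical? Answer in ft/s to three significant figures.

2.51 ft/s

v̄ = (2.900 + 2.120) / 2 = 2.510 ft/s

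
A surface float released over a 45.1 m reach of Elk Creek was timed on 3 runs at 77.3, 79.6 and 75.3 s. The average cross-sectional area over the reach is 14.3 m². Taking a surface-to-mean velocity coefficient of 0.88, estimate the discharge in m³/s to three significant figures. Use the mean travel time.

t̄ = (77.3 + 79.6 + 75.3) / 3 = 77.4 s
v_surface = L / t̄ = 45.1 / 77.4 = 0.5827 m/s
v_mean = 0.88 × 0.5827 = 0.5128 m/s
Q = A × v_mean = 14.3 × 0.5128 = 7.333 m³/s

7.33 m³/s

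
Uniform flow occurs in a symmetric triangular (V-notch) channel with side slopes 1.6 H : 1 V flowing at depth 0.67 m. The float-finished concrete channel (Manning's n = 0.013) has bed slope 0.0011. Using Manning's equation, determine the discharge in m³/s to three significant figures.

A = z·y² = 1.6×0.67² = 0.7182 m²
P = 2y√(1+z²) = 2×0.67×√(1+1.6²) = 2.528 m
R = A/P = 0.7182/2.528 = 0.2841 m
Q = (1/n)·A·R^(2/3)·S^(1/2) = (1/0.013) × 0.7182 × 0.2841^(2/3) × 0.0011^(1/2) = 0.7919 m³/s

0.792 m³/s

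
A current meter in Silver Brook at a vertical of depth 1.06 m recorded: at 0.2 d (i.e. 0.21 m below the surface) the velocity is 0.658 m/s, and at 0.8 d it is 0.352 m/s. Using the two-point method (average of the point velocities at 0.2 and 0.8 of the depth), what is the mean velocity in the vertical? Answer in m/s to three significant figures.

0.505 m/s

v̄ = (0.658 + 0.352) / 2 = 0.5050 m/s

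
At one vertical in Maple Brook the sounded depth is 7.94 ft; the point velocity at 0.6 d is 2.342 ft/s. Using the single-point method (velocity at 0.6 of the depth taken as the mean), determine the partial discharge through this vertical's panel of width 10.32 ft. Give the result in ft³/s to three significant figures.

192 ft³/s

v̄ = v₀.₆ = 2.342 ft/s
q = v̄ × d × w = 2.342 × 7.94 × 10.32 = 191.9 ft³/s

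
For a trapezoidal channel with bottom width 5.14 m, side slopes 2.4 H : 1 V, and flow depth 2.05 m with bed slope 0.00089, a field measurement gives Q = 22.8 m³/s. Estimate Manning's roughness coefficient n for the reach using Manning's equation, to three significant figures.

A = (b + z·y)·y = (5.14 + 2.4×2.05)×2.05 = 20.62 m²
P = b + 2y√(1+z²) = 5.14 + 2×2.05×√(1+2.4²) = 15.80 m
R = A/P = 20.62/15.80 = 1.305 m
n = (1/Q)·A·R^(2/3)·S^(1/2) = (1/22.8) × 20.62 × 1.194 × 0.02983 = 0.03223

0.0322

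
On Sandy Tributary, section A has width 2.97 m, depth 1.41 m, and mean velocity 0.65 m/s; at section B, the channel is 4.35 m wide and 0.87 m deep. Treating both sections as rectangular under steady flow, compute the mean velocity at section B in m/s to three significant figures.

Q = A₁V₁ = (2.97×1.41) × 0.65 = 2.722 m³/s
A₂ = 4.35 × 0.87 = 3.785 m²
V₂ = Q/A₂ = 2.722/3.785 = 0.7193 m/s

0.719 m/s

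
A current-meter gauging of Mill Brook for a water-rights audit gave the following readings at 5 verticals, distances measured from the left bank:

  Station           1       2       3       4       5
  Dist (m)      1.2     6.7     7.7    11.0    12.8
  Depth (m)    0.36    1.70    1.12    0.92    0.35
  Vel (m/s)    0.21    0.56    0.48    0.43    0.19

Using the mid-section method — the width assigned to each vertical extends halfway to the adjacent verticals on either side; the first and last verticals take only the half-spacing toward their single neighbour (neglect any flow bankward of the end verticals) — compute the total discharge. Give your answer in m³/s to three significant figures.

5.53 m³/s

w_1 = (6.7 − 1.2)/2 = 2.75 m; q_1 = 0.21 × 0.36 × 2.75 = 0.2079 m³/s
w_2 = (7.7 − 1.2)/2 = 3.25 m; q_2 = 0.56 × 1.70 × 3.25 = 3.094 m³/s
w_3 = (11.0 − 6.7)/2 = 2.15 m; q_3 = 0.48 × 1.12 × 2.15 = 1.156 m³/s
w_4 = (12.8 − 7.7)/2 = 2.55 m; q_4 = 0.43 × 0.92 × 2.55 = 1.009 m³/s
w_5 = (12.8 − 11.0)/2 = 0.9 m; q_5 = 0.19 × 0.35 × 0.9 = 0.05985 m³/s
Q = Σ qᵢ = 5.526 m³/s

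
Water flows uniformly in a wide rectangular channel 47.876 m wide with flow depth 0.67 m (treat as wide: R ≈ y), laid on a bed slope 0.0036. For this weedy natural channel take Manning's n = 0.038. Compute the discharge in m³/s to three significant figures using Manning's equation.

38.8 m³/s

A = b·y = 47.876 × 0.67 = 32.08 m²
Wide channel: R ≈ y = 0.67 m
Q = (1/n)·A·R^(2/3)·S^(1/2) = (1/0.038) × 32.08 × 0.6700^(2/3) × 0.0036^(1/2) = 38.78 m³/s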